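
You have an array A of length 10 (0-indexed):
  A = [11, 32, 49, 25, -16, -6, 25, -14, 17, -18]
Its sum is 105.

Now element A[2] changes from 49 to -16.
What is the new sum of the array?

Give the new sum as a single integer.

Old value at index 2: 49
New value at index 2: -16
Delta = -16 - 49 = -65
New sum = old_sum + delta = 105 + (-65) = 40

Answer: 40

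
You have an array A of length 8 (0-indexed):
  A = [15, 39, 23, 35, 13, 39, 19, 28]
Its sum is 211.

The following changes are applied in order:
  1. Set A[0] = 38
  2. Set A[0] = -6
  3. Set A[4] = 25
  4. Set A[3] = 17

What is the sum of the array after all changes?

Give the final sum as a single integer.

Initial sum: 211
Change 1: A[0] 15 -> 38, delta = 23, sum = 234
Change 2: A[0] 38 -> -6, delta = -44, sum = 190
Change 3: A[4] 13 -> 25, delta = 12, sum = 202
Change 4: A[3] 35 -> 17, delta = -18, sum = 184

Answer: 184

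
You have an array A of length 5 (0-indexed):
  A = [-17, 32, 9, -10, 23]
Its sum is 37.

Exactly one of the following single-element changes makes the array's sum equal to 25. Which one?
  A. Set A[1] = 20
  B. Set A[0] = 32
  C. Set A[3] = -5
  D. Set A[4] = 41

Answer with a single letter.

Answer: A

Derivation:
Option A: A[1] 32->20, delta=-12, new_sum=37+(-12)=25 <-- matches target
Option B: A[0] -17->32, delta=49, new_sum=37+(49)=86
Option C: A[3] -10->-5, delta=5, new_sum=37+(5)=42
Option D: A[4] 23->41, delta=18, new_sum=37+(18)=55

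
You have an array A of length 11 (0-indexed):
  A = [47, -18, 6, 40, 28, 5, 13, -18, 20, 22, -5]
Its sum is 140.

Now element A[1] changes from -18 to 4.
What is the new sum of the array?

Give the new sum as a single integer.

Old value at index 1: -18
New value at index 1: 4
Delta = 4 - -18 = 22
New sum = old_sum + delta = 140 + (22) = 162

Answer: 162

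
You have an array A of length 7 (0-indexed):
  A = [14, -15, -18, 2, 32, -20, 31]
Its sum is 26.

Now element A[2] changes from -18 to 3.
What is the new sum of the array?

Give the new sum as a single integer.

Old value at index 2: -18
New value at index 2: 3
Delta = 3 - -18 = 21
New sum = old_sum + delta = 26 + (21) = 47

Answer: 47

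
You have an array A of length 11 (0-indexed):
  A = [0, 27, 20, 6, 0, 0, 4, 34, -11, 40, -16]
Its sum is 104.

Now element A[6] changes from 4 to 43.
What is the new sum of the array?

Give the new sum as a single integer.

Answer: 143

Derivation:
Old value at index 6: 4
New value at index 6: 43
Delta = 43 - 4 = 39
New sum = old_sum + delta = 104 + (39) = 143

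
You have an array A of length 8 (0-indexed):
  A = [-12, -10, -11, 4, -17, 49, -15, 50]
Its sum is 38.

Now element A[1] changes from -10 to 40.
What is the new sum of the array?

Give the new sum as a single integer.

Old value at index 1: -10
New value at index 1: 40
Delta = 40 - -10 = 50
New sum = old_sum + delta = 38 + (50) = 88

Answer: 88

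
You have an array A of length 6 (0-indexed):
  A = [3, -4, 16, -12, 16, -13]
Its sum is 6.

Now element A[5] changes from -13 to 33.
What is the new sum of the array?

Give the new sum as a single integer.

Answer: 52

Derivation:
Old value at index 5: -13
New value at index 5: 33
Delta = 33 - -13 = 46
New sum = old_sum + delta = 6 + (46) = 52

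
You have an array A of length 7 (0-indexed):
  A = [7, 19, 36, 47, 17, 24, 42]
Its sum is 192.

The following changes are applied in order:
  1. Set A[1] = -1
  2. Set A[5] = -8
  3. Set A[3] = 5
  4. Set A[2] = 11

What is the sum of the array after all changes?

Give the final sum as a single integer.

Initial sum: 192
Change 1: A[1] 19 -> -1, delta = -20, sum = 172
Change 2: A[5] 24 -> -8, delta = -32, sum = 140
Change 3: A[3] 47 -> 5, delta = -42, sum = 98
Change 4: A[2] 36 -> 11, delta = -25, sum = 73

Answer: 73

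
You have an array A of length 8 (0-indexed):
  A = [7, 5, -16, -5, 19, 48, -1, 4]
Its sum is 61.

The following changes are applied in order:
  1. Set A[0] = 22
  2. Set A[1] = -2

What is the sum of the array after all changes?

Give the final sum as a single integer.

Answer: 69

Derivation:
Initial sum: 61
Change 1: A[0] 7 -> 22, delta = 15, sum = 76
Change 2: A[1] 5 -> -2, delta = -7, sum = 69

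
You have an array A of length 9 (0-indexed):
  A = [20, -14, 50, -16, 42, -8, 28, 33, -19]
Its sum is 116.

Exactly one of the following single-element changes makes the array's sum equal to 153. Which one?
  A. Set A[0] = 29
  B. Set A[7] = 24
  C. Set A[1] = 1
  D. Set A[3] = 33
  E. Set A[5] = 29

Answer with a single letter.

Answer: E

Derivation:
Option A: A[0] 20->29, delta=9, new_sum=116+(9)=125
Option B: A[7] 33->24, delta=-9, new_sum=116+(-9)=107
Option C: A[1] -14->1, delta=15, new_sum=116+(15)=131
Option D: A[3] -16->33, delta=49, new_sum=116+(49)=165
Option E: A[5] -8->29, delta=37, new_sum=116+(37)=153 <-- matches target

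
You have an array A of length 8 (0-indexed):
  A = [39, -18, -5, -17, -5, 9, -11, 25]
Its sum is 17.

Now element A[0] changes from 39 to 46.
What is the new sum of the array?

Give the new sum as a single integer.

Answer: 24

Derivation:
Old value at index 0: 39
New value at index 0: 46
Delta = 46 - 39 = 7
New sum = old_sum + delta = 17 + (7) = 24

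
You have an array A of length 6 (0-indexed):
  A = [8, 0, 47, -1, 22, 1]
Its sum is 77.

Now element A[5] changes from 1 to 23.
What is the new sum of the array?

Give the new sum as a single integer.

Old value at index 5: 1
New value at index 5: 23
Delta = 23 - 1 = 22
New sum = old_sum + delta = 77 + (22) = 99

Answer: 99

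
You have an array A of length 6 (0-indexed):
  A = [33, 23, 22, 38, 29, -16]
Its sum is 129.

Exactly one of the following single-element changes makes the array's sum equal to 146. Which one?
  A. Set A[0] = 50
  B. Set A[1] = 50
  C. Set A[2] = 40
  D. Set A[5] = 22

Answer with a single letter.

Answer: A

Derivation:
Option A: A[0] 33->50, delta=17, new_sum=129+(17)=146 <-- matches target
Option B: A[1] 23->50, delta=27, new_sum=129+(27)=156
Option C: A[2] 22->40, delta=18, new_sum=129+(18)=147
Option D: A[5] -16->22, delta=38, new_sum=129+(38)=167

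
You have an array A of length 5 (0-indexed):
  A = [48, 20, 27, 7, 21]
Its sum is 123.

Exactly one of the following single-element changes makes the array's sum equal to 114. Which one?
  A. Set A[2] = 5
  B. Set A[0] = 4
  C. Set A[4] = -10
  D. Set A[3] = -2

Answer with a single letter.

Answer: D

Derivation:
Option A: A[2] 27->5, delta=-22, new_sum=123+(-22)=101
Option B: A[0] 48->4, delta=-44, new_sum=123+(-44)=79
Option C: A[4] 21->-10, delta=-31, new_sum=123+(-31)=92
Option D: A[3] 7->-2, delta=-9, new_sum=123+(-9)=114 <-- matches target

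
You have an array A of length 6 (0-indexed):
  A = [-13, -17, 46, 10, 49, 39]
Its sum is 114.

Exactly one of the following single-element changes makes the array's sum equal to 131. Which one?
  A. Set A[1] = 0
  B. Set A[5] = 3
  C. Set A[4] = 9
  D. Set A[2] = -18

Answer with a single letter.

Option A: A[1] -17->0, delta=17, new_sum=114+(17)=131 <-- matches target
Option B: A[5] 39->3, delta=-36, new_sum=114+(-36)=78
Option C: A[4] 49->9, delta=-40, new_sum=114+(-40)=74
Option D: A[2] 46->-18, delta=-64, new_sum=114+(-64)=50

Answer: A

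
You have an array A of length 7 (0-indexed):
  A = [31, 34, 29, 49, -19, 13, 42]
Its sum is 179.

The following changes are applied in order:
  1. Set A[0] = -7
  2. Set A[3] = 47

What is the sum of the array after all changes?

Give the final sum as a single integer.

Answer: 139

Derivation:
Initial sum: 179
Change 1: A[0] 31 -> -7, delta = -38, sum = 141
Change 2: A[3] 49 -> 47, delta = -2, sum = 139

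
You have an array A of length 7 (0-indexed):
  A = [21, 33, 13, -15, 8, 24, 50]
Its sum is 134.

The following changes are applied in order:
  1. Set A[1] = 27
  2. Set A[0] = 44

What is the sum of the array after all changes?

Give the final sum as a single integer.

Answer: 151

Derivation:
Initial sum: 134
Change 1: A[1] 33 -> 27, delta = -6, sum = 128
Change 2: A[0] 21 -> 44, delta = 23, sum = 151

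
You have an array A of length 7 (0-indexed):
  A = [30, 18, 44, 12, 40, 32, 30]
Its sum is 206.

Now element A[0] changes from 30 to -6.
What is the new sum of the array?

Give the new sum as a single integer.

Old value at index 0: 30
New value at index 0: -6
Delta = -6 - 30 = -36
New sum = old_sum + delta = 206 + (-36) = 170

Answer: 170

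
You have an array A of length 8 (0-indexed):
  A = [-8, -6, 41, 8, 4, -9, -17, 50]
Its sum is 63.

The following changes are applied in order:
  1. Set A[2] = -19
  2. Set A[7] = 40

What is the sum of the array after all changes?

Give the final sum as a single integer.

Initial sum: 63
Change 1: A[2] 41 -> -19, delta = -60, sum = 3
Change 2: A[7] 50 -> 40, delta = -10, sum = -7

Answer: -7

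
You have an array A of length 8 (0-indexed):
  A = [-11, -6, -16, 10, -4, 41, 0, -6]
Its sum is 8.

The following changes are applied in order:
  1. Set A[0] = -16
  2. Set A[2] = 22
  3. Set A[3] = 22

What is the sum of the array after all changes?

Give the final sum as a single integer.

Initial sum: 8
Change 1: A[0] -11 -> -16, delta = -5, sum = 3
Change 2: A[2] -16 -> 22, delta = 38, sum = 41
Change 3: A[3] 10 -> 22, delta = 12, sum = 53

Answer: 53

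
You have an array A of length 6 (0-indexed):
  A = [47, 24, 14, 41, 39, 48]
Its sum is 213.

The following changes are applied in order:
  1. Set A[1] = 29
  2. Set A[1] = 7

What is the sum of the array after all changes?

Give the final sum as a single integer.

Initial sum: 213
Change 1: A[1] 24 -> 29, delta = 5, sum = 218
Change 2: A[1] 29 -> 7, delta = -22, sum = 196

Answer: 196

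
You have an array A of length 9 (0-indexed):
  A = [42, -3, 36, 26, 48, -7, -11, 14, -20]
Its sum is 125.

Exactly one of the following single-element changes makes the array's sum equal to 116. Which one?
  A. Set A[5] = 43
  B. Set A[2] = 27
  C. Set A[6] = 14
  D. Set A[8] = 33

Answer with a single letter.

Option A: A[5] -7->43, delta=50, new_sum=125+(50)=175
Option B: A[2] 36->27, delta=-9, new_sum=125+(-9)=116 <-- matches target
Option C: A[6] -11->14, delta=25, new_sum=125+(25)=150
Option D: A[8] -20->33, delta=53, new_sum=125+(53)=178

Answer: B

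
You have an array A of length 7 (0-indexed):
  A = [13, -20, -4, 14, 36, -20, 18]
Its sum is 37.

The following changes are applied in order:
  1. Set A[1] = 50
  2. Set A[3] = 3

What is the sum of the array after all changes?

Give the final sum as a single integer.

Initial sum: 37
Change 1: A[1] -20 -> 50, delta = 70, sum = 107
Change 2: A[3] 14 -> 3, delta = -11, sum = 96

Answer: 96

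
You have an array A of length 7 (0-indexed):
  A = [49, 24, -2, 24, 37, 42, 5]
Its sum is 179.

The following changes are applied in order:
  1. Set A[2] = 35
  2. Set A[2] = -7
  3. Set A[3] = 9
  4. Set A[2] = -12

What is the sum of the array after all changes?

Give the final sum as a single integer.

Initial sum: 179
Change 1: A[2] -2 -> 35, delta = 37, sum = 216
Change 2: A[2] 35 -> -7, delta = -42, sum = 174
Change 3: A[3] 24 -> 9, delta = -15, sum = 159
Change 4: A[2] -7 -> -12, delta = -5, sum = 154

Answer: 154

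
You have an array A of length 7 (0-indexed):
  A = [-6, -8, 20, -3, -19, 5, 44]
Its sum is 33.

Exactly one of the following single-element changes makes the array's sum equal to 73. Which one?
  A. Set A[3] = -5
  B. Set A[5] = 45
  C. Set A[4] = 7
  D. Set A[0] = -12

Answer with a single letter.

Answer: B

Derivation:
Option A: A[3] -3->-5, delta=-2, new_sum=33+(-2)=31
Option B: A[5] 5->45, delta=40, new_sum=33+(40)=73 <-- matches target
Option C: A[4] -19->7, delta=26, new_sum=33+(26)=59
Option D: A[0] -6->-12, delta=-6, new_sum=33+(-6)=27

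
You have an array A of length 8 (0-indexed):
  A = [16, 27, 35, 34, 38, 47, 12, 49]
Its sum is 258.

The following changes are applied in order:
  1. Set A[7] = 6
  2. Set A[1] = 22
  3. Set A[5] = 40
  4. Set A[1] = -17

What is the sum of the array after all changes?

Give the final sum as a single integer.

Initial sum: 258
Change 1: A[7] 49 -> 6, delta = -43, sum = 215
Change 2: A[1] 27 -> 22, delta = -5, sum = 210
Change 3: A[5] 47 -> 40, delta = -7, sum = 203
Change 4: A[1] 22 -> -17, delta = -39, sum = 164

Answer: 164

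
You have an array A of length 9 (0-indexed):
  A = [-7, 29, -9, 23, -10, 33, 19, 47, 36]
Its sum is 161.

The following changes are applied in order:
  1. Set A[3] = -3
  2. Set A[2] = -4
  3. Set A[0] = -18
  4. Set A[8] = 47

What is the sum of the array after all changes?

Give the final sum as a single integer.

Initial sum: 161
Change 1: A[3] 23 -> -3, delta = -26, sum = 135
Change 2: A[2] -9 -> -4, delta = 5, sum = 140
Change 3: A[0] -7 -> -18, delta = -11, sum = 129
Change 4: A[8] 36 -> 47, delta = 11, sum = 140

Answer: 140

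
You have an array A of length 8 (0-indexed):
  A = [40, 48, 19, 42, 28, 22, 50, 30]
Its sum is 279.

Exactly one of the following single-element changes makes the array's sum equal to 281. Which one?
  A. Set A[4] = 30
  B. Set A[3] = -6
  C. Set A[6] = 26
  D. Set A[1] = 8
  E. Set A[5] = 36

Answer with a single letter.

Option A: A[4] 28->30, delta=2, new_sum=279+(2)=281 <-- matches target
Option B: A[3] 42->-6, delta=-48, new_sum=279+(-48)=231
Option C: A[6] 50->26, delta=-24, new_sum=279+(-24)=255
Option D: A[1] 48->8, delta=-40, new_sum=279+(-40)=239
Option E: A[5] 22->36, delta=14, new_sum=279+(14)=293

Answer: A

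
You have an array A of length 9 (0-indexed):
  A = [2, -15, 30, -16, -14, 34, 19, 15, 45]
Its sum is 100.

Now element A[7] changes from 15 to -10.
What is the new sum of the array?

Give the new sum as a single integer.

Answer: 75

Derivation:
Old value at index 7: 15
New value at index 7: -10
Delta = -10 - 15 = -25
New sum = old_sum + delta = 100 + (-25) = 75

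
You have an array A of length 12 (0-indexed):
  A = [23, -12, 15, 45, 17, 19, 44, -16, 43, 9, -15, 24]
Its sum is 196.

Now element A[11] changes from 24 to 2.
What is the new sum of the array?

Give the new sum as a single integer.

Old value at index 11: 24
New value at index 11: 2
Delta = 2 - 24 = -22
New sum = old_sum + delta = 196 + (-22) = 174

Answer: 174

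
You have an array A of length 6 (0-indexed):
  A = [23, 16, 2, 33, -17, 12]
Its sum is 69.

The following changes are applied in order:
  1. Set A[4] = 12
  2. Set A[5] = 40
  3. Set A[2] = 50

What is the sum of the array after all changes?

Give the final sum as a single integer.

Answer: 174

Derivation:
Initial sum: 69
Change 1: A[4] -17 -> 12, delta = 29, sum = 98
Change 2: A[5] 12 -> 40, delta = 28, sum = 126
Change 3: A[2] 2 -> 50, delta = 48, sum = 174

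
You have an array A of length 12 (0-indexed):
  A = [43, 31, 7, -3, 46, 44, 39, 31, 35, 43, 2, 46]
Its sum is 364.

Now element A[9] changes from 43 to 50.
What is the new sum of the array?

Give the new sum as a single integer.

Old value at index 9: 43
New value at index 9: 50
Delta = 50 - 43 = 7
New sum = old_sum + delta = 364 + (7) = 371

Answer: 371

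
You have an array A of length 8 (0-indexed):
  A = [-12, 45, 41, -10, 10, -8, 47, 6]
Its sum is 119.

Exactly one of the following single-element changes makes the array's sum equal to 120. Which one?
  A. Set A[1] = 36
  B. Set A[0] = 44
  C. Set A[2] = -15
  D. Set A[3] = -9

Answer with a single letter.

Answer: D

Derivation:
Option A: A[1] 45->36, delta=-9, new_sum=119+(-9)=110
Option B: A[0] -12->44, delta=56, new_sum=119+(56)=175
Option C: A[2] 41->-15, delta=-56, new_sum=119+(-56)=63
Option D: A[3] -10->-9, delta=1, new_sum=119+(1)=120 <-- matches target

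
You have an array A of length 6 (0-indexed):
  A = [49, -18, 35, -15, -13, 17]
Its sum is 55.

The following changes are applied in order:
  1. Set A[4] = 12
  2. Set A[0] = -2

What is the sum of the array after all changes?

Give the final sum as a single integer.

Answer: 29

Derivation:
Initial sum: 55
Change 1: A[4] -13 -> 12, delta = 25, sum = 80
Change 2: A[0] 49 -> -2, delta = -51, sum = 29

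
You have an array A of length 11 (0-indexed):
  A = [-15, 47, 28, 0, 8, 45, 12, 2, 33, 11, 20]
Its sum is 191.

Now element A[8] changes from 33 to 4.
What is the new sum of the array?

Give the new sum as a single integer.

Answer: 162

Derivation:
Old value at index 8: 33
New value at index 8: 4
Delta = 4 - 33 = -29
New sum = old_sum + delta = 191 + (-29) = 162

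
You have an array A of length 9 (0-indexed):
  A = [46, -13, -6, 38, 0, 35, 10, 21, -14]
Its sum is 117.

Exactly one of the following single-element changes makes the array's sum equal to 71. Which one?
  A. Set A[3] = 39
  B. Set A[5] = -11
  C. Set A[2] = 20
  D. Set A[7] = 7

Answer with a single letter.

Answer: B

Derivation:
Option A: A[3] 38->39, delta=1, new_sum=117+(1)=118
Option B: A[5] 35->-11, delta=-46, new_sum=117+(-46)=71 <-- matches target
Option C: A[2] -6->20, delta=26, new_sum=117+(26)=143
Option D: A[7] 21->7, delta=-14, new_sum=117+(-14)=103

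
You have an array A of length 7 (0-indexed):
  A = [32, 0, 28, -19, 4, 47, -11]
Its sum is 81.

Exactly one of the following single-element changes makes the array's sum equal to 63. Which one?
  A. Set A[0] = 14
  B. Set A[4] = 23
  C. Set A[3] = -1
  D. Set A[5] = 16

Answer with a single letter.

Answer: A

Derivation:
Option A: A[0] 32->14, delta=-18, new_sum=81+(-18)=63 <-- matches target
Option B: A[4] 4->23, delta=19, new_sum=81+(19)=100
Option C: A[3] -19->-1, delta=18, new_sum=81+(18)=99
Option D: A[5] 47->16, delta=-31, new_sum=81+(-31)=50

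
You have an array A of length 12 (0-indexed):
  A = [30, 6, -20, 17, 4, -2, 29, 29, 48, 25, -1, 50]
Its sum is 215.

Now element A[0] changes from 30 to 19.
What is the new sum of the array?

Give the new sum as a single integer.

Old value at index 0: 30
New value at index 0: 19
Delta = 19 - 30 = -11
New sum = old_sum + delta = 215 + (-11) = 204

Answer: 204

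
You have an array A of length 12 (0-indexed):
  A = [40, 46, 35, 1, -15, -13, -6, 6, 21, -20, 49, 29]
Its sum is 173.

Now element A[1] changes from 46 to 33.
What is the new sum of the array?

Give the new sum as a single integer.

Old value at index 1: 46
New value at index 1: 33
Delta = 33 - 46 = -13
New sum = old_sum + delta = 173 + (-13) = 160

Answer: 160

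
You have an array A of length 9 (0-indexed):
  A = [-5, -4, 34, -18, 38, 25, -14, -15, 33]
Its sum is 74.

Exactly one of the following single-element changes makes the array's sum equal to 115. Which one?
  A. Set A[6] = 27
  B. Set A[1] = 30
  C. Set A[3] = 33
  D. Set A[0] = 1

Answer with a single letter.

Answer: A

Derivation:
Option A: A[6] -14->27, delta=41, new_sum=74+(41)=115 <-- matches target
Option B: A[1] -4->30, delta=34, new_sum=74+(34)=108
Option C: A[3] -18->33, delta=51, new_sum=74+(51)=125
Option D: A[0] -5->1, delta=6, new_sum=74+(6)=80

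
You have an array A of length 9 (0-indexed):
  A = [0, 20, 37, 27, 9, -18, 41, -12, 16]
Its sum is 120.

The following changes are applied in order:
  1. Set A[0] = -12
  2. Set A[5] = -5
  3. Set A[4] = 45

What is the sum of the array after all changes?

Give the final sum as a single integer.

Answer: 157

Derivation:
Initial sum: 120
Change 1: A[0] 0 -> -12, delta = -12, sum = 108
Change 2: A[5] -18 -> -5, delta = 13, sum = 121
Change 3: A[4] 9 -> 45, delta = 36, sum = 157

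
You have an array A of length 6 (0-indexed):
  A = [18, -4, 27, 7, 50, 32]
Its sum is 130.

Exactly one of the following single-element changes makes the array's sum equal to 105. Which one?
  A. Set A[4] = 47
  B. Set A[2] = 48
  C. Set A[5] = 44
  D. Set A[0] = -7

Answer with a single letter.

Answer: D

Derivation:
Option A: A[4] 50->47, delta=-3, new_sum=130+(-3)=127
Option B: A[2] 27->48, delta=21, new_sum=130+(21)=151
Option C: A[5] 32->44, delta=12, new_sum=130+(12)=142
Option D: A[0] 18->-7, delta=-25, new_sum=130+(-25)=105 <-- matches target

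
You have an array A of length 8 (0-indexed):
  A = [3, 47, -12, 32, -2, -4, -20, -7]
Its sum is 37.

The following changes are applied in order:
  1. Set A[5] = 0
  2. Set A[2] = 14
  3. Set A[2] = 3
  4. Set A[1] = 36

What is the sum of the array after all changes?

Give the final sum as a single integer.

Answer: 45

Derivation:
Initial sum: 37
Change 1: A[5] -4 -> 0, delta = 4, sum = 41
Change 2: A[2] -12 -> 14, delta = 26, sum = 67
Change 3: A[2] 14 -> 3, delta = -11, sum = 56
Change 4: A[1] 47 -> 36, delta = -11, sum = 45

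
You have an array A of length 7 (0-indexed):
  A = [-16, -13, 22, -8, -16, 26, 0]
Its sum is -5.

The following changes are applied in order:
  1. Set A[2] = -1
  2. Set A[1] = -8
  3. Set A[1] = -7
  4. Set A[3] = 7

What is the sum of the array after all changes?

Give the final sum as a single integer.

Initial sum: -5
Change 1: A[2] 22 -> -1, delta = -23, sum = -28
Change 2: A[1] -13 -> -8, delta = 5, sum = -23
Change 3: A[1] -8 -> -7, delta = 1, sum = -22
Change 4: A[3] -8 -> 7, delta = 15, sum = -7

Answer: -7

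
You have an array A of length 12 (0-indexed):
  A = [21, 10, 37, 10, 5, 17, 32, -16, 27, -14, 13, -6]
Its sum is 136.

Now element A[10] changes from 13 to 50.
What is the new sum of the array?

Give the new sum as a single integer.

Old value at index 10: 13
New value at index 10: 50
Delta = 50 - 13 = 37
New sum = old_sum + delta = 136 + (37) = 173

Answer: 173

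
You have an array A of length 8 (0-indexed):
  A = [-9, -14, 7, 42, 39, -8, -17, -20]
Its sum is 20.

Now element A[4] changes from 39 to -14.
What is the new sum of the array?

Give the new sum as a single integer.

Old value at index 4: 39
New value at index 4: -14
Delta = -14 - 39 = -53
New sum = old_sum + delta = 20 + (-53) = -33

Answer: -33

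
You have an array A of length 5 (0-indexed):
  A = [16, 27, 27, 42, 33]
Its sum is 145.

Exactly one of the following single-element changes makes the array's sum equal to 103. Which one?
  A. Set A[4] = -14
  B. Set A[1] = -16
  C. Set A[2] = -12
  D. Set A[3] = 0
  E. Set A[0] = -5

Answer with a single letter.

Answer: D

Derivation:
Option A: A[4] 33->-14, delta=-47, new_sum=145+(-47)=98
Option B: A[1] 27->-16, delta=-43, new_sum=145+(-43)=102
Option C: A[2] 27->-12, delta=-39, new_sum=145+(-39)=106
Option D: A[3] 42->0, delta=-42, new_sum=145+(-42)=103 <-- matches target
Option E: A[0] 16->-5, delta=-21, new_sum=145+(-21)=124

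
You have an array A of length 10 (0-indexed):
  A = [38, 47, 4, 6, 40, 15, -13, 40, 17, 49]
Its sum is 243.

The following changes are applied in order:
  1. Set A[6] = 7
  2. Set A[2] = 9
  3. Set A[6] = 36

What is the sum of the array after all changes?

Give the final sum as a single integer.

Initial sum: 243
Change 1: A[6] -13 -> 7, delta = 20, sum = 263
Change 2: A[2] 4 -> 9, delta = 5, sum = 268
Change 3: A[6] 7 -> 36, delta = 29, sum = 297

Answer: 297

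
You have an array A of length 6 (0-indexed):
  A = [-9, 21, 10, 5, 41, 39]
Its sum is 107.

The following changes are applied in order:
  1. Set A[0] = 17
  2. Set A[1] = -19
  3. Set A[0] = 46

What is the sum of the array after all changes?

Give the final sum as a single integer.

Initial sum: 107
Change 1: A[0] -9 -> 17, delta = 26, sum = 133
Change 2: A[1] 21 -> -19, delta = -40, sum = 93
Change 3: A[0] 17 -> 46, delta = 29, sum = 122

Answer: 122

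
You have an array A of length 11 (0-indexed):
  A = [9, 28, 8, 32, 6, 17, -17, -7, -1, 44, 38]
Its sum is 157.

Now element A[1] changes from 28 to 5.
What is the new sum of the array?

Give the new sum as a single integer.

Answer: 134

Derivation:
Old value at index 1: 28
New value at index 1: 5
Delta = 5 - 28 = -23
New sum = old_sum + delta = 157 + (-23) = 134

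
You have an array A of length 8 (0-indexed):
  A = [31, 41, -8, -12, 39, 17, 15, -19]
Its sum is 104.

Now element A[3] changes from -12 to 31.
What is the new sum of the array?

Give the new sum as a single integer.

Old value at index 3: -12
New value at index 3: 31
Delta = 31 - -12 = 43
New sum = old_sum + delta = 104 + (43) = 147

Answer: 147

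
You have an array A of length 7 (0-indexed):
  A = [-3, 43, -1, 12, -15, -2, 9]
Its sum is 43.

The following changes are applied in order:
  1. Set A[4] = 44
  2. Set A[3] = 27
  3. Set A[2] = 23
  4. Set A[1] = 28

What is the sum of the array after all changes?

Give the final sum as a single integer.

Initial sum: 43
Change 1: A[4] -15 -> 44, delta = 59, sum = 102
Change 2: A[3] 12 -> 27, delta = 15, sum = 117
Change 3: A[2] -1 -> 23, delta = 24, sum = 141
Change 4: A[1] 43 -> 28, delta = -15, sum = 126

Answer: 126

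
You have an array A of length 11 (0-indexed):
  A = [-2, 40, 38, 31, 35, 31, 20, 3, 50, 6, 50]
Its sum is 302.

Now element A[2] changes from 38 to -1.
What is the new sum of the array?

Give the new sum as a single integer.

Old value at index 2: 38
New value at index 2: -1
Delta = -1 - 38 = -39
New sum = old_sum + delta = 302 + (-39) = 263

Answer: 263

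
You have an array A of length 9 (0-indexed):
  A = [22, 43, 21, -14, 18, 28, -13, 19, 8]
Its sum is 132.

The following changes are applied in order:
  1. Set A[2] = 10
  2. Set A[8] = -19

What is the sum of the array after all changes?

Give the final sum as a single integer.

Answer: 94

Derivation:
Initial sum: 132
Change 1: A[2] 21 -> 10, delta = -11, sum = 121
Change 2: A[8] 8 -> -19, delta = -27, sum = 94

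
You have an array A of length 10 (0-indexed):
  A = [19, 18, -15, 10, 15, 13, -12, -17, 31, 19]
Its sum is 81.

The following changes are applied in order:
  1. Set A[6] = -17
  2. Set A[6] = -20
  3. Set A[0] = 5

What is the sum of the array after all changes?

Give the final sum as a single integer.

Answer: 59

Derivation:
Initial sum: 81
Change 1: A[6] -12 -> -17, delta = -5, sum = 76
Change 2: A[6] -17 -> -20, delta = -3, sum = 73
Change 3: A[0] 19 -> 5, delta = -14, sum = 59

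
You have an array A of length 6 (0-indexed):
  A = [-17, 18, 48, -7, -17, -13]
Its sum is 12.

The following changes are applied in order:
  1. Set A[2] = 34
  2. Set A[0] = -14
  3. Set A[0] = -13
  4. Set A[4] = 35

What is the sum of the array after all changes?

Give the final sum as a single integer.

Answer: 54

Derivation:
Initial sum: 12
Change 1: A[2] 48 -> 34, delta = -14, sum = -2
Change 2: A[0] -17 -> -14, delta = 3, sum = 1
Change 3: A[0] -14 -> -13, delta = 1, sum = 2
Change 4: A[4] -17 -> 35, delta = 52, sum = 54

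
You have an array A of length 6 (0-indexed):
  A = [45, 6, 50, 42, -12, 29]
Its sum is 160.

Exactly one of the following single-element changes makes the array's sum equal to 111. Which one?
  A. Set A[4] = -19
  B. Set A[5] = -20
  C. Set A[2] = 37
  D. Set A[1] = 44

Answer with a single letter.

Answer: B

Derivation:
Option A: A[4] -12->-19, delta=-7, new_sum=160+(-7)=153
Option B: A[5] 29->-20, delta=-49, new_sum=160+(-49)=111 <-- matches target
Option C: A[2] 50->37, delta=-13, new_sum=160+(-13)=147
Option D: A[1] 6->44, delta=38, new_sum=160+(38)=198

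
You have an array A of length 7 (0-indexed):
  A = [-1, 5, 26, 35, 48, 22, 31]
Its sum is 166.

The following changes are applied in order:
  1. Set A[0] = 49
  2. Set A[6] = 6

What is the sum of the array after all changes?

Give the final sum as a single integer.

Initial sum: 166
Change 1: A[0] -1 -> 49, delta = 50, sum = 216
Change 2: A[6] 31 -> 6, delta = -25, sum = 191

Answer: 191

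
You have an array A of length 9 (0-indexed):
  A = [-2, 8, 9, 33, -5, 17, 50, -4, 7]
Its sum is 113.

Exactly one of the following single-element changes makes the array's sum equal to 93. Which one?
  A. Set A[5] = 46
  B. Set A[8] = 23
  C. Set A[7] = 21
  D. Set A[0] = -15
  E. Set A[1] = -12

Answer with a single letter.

Option A: A[5] 17->46, delta=29, new_sum=113+(29)=142
Option B: A[8] 7->23, delta=16, new_sum=113+(16)=129
Option C: A[7] -4->21, delta=25, new_sum=113+(25)=138
Option D: A[0] -2->-15, delta=-13, new_sum=113+(-13)=100
Option E: A[1] 8->-12, delta=-20, new_sum=113+(-20)=93 <-- matches target

Answer: E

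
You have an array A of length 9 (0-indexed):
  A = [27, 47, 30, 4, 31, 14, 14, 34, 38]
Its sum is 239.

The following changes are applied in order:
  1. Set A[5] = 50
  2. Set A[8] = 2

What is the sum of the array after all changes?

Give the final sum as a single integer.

Answer: 239

Derivation:
Initial sum: 239
Change 1: A[5] 14 -> 50, delta = 36, sum = 275
Change 2: A[8] 38 -> 2, delta = -36, sum = 239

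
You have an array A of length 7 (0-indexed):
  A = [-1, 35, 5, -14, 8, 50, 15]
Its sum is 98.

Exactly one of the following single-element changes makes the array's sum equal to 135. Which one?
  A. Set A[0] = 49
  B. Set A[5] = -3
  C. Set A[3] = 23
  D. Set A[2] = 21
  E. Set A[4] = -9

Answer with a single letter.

Answer: C

Derivation:
Option A: A[0] -1->49, delta=50, new_sum=98+(50)=148
Option B: A[5] 50->-3, delta=-53, new_sum=98+(-53)=45
Option C: A[3] -14->23, delta=37, new_sum=98+(37)=135 <-- matches target
Option D: A[2] 5->21, delta=16, new_sum=98+(16)=114
Option E: A[4] 8->-9, delta=-17, new_sum=98+(-17)=81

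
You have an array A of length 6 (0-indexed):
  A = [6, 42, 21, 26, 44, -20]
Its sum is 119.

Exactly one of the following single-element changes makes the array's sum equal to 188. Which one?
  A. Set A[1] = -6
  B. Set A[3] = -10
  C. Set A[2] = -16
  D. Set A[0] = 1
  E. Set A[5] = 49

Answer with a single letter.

Answer: E

Derivation:
Option A: A[1] 42->-6, delta=-48, new_sum=119+(-48)=71
Option B: A[3] 26->-10, delta=-36, new_sum=119+(-36)=83
Option C: A[2] 21->-16, delta=-37, new_sum=119+(-37)=82
Option D: A[0] 6->1, delta=-5, new_sum=119+(-5)=114
Option E: A[5] -20->49, delta=69, new_sum=119+(69)=188 <-- matches target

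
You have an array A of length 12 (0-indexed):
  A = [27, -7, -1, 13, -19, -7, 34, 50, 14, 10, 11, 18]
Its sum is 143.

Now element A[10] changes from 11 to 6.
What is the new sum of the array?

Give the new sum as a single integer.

Old value at index 10: 11
New value at index 10: 6
Delta = 6 - 11 = -5
New sum = old_sum + delta = 143 + (-5) = 138

Answer: 138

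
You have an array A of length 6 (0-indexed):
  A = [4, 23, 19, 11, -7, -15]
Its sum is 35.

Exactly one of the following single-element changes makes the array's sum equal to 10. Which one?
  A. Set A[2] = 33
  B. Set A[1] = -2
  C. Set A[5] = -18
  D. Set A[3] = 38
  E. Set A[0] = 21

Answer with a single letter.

Option A: A[2] 19->33, delta=14, new_sum=35+(14)=49
Option B: A[1] 23->-2, delta=-25, new_sum=35+(-25)=10 <-- matches target
Option C: A[5] -15->-18, delta=-3, new_sum=35+(-3)=32
Option D: A[3] 11->38, delta=27, new_sum=35+(27)=62
Option E: A[0] 4->21, delta=17, new_sum=35+(17)=52

Answer: B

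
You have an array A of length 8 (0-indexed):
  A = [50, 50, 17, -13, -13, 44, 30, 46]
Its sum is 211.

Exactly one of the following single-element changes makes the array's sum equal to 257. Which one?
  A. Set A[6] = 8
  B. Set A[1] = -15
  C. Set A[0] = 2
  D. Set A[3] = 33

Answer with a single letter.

Option A: A[6] 30->8, delta=-22, new_sum=211+(-22)=189
Option B: A[1] 50->-15, delta=-65, new_sum=211+(-65)=146
Option C: A[0] 50->2, delta=-48, new_sum=211+(-48)=163
Option D: A[3] -13->33, delta=46, new_sum=211+(46)=257 <-- matches target

Answer: D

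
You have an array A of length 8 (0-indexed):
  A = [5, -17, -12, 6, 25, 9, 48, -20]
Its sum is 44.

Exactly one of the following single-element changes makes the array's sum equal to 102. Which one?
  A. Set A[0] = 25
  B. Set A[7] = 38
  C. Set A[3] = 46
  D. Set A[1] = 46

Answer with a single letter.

Answer: B

Derivation:
Option A: A[0] 5->25, delta=20, new_sum=44+(20)=64
Option B: A[7] -20->38, delta=58, new_sum=44+(58)=102 <-- matches target
Option C: A[3] 6->46, delta=40, new_sum=44+(40)=84
Option D: A[1] -17->46, delta=63, new_sum=44+(63)=107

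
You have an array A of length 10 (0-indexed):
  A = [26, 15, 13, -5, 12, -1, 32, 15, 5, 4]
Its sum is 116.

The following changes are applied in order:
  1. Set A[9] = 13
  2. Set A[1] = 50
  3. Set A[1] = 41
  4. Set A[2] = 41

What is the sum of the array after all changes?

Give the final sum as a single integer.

Initial sum: 116
Change 1: A[9] 4 -> 13, delta = 9, sum = 125
Change 2: A[1] 15 -> 50, delta = 35, sum = 160
Change 3: A[1] 50 -> 41, delta = -9, sum = 151
Change 4: A[2] 13 -> 41, delta = 28, sum = 179

Answer: 179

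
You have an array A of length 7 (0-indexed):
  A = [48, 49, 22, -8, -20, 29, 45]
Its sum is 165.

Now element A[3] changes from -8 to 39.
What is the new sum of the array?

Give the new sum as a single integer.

Old value at index 3: -8
New value at index 3: 39
Delta = 39 - -8 = 47
New sum = old_sum + delta = 165 + (47) = 212

Answer: 212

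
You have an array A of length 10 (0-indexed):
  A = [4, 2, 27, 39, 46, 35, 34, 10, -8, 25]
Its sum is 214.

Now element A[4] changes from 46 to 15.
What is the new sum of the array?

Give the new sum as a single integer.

Answer: 183

Derivation:
Old value at index 4: 46
New value at index 4: 15
Delta = 15 - 46 = -31
New sum = old_sum + delta = 214 + (-31) = 183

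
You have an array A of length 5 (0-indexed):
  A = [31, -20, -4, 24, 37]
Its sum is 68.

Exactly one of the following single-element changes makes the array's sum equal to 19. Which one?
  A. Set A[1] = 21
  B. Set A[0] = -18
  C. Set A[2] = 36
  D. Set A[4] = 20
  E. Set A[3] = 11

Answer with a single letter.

Answer: B

Derivation:
Option A: A[1] -20->21, delta=41, new_sum=68+(41)=109
Option B: A[0] 31->-18, delta=-49, new_sum=68+(-49)=19 <-- matches target
Option C: A[2] -4->36, delta=40, new_sum=68+(40)=108
Option D: A[4] 37->20, delta=-17, new_sum=68+(-17)=51
Option E: A[3] 24->11, delta=-13, new_sum=68+(-13)=55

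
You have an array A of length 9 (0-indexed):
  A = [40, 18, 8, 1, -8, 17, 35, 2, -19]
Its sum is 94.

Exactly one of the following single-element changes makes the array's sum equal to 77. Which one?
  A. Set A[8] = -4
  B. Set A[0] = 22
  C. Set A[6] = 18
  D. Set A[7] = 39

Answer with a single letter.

Option A: A[8] -19->-4, delta=15, new_sum=94+(15)=109
Option B: A[0] 40->22, delta=-18, new_sum=94+(-18)=76
Option C: A[6] 35->18, delta=-17, new_sum=94+(-17)=77 <-- matches target
Option D: A[7] 2->39, delta=37, new_sum=94+(37)=131

Answer: C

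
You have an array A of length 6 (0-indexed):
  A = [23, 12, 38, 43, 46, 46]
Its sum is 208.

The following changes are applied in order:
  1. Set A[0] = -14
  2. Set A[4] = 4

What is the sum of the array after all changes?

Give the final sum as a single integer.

Answer: 129

Derivation:
Initial sum: 208
Change 1: A[0] 23 -> -14, delta = -37, sum = 171
Change 2: A[4] 46 -> 4, delta = -42, sum = 129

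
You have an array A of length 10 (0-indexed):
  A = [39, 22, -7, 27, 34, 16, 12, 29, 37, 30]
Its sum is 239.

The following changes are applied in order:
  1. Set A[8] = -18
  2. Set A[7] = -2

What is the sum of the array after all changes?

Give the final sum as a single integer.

Initial sum: 239
Change 1: A[8] 37 -> -18, delta = -55, sum = 184
Change 2: A[7] 29 -> -2, delta = -31, sum = 153

Answer: 153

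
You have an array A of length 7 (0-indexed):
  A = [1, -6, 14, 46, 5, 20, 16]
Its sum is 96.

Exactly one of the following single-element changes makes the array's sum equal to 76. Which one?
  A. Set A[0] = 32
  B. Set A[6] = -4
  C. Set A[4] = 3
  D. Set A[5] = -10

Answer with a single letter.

Option A: A[0] 1->32, delta=31, new_sum=96+(31)=127
Option B: A[6] 16->-4, delta=-20, new_sum=96+(-20)=76 <-- matches target
Option C: A[4] 5->3, delta=-2, new_sum=96+(-2)=94
Option D: A[5] 20->-10, delta=-30, new_sum=96+(-30)=66

Answer: B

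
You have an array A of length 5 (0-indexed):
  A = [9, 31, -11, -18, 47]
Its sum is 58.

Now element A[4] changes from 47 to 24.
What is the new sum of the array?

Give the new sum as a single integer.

Old value at index 4: 47
New value at index 4: 24
Delta = 24 - 47 = -23
New sum = old_sum + delta = 58 + (-23) = 35

Answer: 35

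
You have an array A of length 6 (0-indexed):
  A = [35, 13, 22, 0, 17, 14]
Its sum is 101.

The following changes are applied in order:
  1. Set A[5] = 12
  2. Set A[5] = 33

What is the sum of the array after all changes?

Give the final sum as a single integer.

Answer: 120

Derivation:
Initial sum: 101
Change 1: A[5] 14 -> 12, delta = -2, sum = 99
Change 2: A[5] 12 -> 33, delta = 21, sum = 120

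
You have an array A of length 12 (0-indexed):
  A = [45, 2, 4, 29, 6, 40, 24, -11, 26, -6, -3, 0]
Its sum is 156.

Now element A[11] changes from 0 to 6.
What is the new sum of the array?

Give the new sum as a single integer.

Answer: 162

Derivation:
Old value at index 11: 0
New value at index 11: 6
Delta = 6 - 0 = 6
New sum = old_sum + delta = 156 + (6) = 162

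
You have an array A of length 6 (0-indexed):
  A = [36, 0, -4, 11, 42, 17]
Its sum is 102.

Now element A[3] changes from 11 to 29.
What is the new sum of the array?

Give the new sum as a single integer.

Old value at index 3: 11
New value at index 3: 29
Delta = 29 - 11 = 18
New sum = old_sum + delta = 102 + (18) = 120

Answer: 120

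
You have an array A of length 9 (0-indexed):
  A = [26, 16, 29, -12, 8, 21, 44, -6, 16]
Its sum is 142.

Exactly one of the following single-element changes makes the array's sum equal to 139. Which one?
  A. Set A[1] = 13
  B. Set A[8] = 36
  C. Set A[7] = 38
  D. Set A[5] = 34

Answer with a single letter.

Option A: A[1] 16->13, delta=-3, new_sum=142+(-3)=139 <-- matches target
Option B: A[8] 16->36, delta=20, new_sum=142+(20)=162
Option C: A[7] -6->38, delta=44, new_sum=142+(44)=186
Option D: A[5] 21->34, delta=13, new_sum=142+(13)=155

Answer: A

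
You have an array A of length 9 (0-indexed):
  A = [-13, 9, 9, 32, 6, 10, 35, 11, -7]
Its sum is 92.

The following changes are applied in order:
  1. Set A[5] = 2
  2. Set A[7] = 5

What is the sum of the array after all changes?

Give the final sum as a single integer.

Answer: 78

Derivation:
Initial sum: 92
Change 1: A[5] 10 -> 2, delta = -8, sum = 84
Change 2: A[7] 11 -> 5, delta = -6, sum = 78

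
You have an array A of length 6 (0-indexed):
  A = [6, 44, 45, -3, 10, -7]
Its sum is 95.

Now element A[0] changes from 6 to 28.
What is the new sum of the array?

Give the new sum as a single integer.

Old value at index 0: 6
New value at index 0: 28
Delta = 28 - 6 = 22
New sum = old_sum + delta = 95 + (22) = 117

Answer: 117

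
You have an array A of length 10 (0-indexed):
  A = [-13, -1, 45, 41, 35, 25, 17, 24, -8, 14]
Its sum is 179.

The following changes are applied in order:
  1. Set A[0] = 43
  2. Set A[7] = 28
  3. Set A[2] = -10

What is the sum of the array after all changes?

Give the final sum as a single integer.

Answer: 184

Derivation:
Initial sum: 179
Change 1: A[0] -13 -> 43, delta = 56, sum = 235
Change 2: A[7] 24 -> 28, delta = 4, sum = 239
Change 3: A[2] 45 -> -10, delta = -55, sum = 184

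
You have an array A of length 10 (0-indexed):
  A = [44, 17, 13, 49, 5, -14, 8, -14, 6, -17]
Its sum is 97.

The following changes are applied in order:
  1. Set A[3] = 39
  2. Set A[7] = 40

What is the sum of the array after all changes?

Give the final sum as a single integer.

Answer: 141

Derivation:
Initial sum: 97
Change 1: A[3] 49 -> 39, delta = -10, sum = 87
Change 2: A[7] -14 -> 40, delta = 54, sum = 141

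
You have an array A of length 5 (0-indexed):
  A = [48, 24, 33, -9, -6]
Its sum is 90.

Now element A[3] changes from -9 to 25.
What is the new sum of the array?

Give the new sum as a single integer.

Old value at index 3: -9
New value at index 3: 25
Delta = 25 - -9 = 34
New sum = old_sum + delta = 90 + (34) = 124

Answer: 124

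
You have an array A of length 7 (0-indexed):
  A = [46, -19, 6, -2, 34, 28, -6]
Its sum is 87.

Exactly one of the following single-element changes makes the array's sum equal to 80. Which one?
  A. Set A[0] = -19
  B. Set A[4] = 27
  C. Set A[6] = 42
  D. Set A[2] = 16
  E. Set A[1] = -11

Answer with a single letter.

Option A: A[0] 46->-19, delta=-65, new_sum=87+(-65)=22
Option B: A[4] 34->27, delta=-7, new_sum=87+(-7)=80 <-- matches target
Option C: A[6] -6->42, delta=48, new_sum=87+(48)=135
Option D: A[2] 6->16, delta=10, new_sum=87+(10)=97
Option E: A[1] -19->-11, delta=8, new_sum=87+(8)=95

Answer: B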